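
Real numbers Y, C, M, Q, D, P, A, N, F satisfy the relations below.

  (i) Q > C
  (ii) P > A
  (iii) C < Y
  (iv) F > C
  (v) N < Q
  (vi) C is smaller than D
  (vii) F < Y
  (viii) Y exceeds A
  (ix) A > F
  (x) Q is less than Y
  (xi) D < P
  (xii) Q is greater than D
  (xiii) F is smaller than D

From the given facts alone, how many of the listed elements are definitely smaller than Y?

6

The elements the relations force below Y are C, F, A, D, N, Q — no chain reaches any other.
That is 6.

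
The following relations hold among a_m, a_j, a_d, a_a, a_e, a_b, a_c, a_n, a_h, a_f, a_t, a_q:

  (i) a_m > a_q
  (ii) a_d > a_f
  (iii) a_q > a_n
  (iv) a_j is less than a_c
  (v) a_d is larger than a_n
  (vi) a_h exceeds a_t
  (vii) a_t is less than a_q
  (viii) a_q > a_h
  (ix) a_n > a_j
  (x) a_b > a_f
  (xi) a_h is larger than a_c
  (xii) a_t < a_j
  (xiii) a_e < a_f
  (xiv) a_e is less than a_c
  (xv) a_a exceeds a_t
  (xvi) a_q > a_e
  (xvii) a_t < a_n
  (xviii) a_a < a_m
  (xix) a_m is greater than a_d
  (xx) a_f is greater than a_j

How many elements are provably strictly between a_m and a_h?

1

The relations place a_h below a_m. An element lies strictly between them when it is forced above a_h and also forced below a_m.
Above a_h: {a_q}. Below a_m: {a_e, a_t, a_a, a_j, a_c, a_n, a_f, a_d, a_q}.
Intersection: {a_q} — 1.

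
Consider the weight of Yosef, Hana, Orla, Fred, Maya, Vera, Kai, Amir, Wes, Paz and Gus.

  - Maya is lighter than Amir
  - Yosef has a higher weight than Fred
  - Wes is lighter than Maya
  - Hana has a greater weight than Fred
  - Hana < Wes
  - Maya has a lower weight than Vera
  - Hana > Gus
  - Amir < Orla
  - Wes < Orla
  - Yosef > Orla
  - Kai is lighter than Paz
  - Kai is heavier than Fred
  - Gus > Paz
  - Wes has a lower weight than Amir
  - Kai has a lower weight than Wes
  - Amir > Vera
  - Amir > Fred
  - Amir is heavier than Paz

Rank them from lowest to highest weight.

Fred < Kai < Paz < Gus < Hana < Wes < Maya < Vera < Amir < Orla < Yosef

The consecutive links are each given: Fred < Kai; Kai < Paz; Paz < Gus; Gus < Hana; Hana < Wes; Wes < Maya; Maya < Vera; Vera < Amir; Amir < Orla; Orla < Yosef.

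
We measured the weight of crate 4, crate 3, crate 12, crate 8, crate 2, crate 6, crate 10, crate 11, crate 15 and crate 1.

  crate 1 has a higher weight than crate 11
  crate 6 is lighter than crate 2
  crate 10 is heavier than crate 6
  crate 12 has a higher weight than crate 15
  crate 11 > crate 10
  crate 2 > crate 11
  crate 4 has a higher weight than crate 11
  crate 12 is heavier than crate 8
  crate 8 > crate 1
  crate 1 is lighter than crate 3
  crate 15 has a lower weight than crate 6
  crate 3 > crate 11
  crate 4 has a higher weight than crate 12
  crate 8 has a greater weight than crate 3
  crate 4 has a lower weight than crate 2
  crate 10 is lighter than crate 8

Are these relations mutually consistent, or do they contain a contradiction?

consistent

The single ordering crate 15 < crate 6 < crate 10 < crate 11 < crate 1 < crate 3 < crate 8 < crate 12 < crate 4 < crate 2 satisfies every listed relation, so no contradiction arises.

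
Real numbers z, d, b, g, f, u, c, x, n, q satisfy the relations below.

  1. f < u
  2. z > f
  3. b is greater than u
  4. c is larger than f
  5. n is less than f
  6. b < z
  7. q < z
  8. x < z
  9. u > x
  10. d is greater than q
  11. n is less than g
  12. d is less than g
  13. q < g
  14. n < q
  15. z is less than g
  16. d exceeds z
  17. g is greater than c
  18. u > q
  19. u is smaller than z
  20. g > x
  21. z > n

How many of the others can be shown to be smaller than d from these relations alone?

Directly below d: q, z.
One step further: n, f, x, u, b (7 so far).
Nothing else is reachable below d; 7 in all.

7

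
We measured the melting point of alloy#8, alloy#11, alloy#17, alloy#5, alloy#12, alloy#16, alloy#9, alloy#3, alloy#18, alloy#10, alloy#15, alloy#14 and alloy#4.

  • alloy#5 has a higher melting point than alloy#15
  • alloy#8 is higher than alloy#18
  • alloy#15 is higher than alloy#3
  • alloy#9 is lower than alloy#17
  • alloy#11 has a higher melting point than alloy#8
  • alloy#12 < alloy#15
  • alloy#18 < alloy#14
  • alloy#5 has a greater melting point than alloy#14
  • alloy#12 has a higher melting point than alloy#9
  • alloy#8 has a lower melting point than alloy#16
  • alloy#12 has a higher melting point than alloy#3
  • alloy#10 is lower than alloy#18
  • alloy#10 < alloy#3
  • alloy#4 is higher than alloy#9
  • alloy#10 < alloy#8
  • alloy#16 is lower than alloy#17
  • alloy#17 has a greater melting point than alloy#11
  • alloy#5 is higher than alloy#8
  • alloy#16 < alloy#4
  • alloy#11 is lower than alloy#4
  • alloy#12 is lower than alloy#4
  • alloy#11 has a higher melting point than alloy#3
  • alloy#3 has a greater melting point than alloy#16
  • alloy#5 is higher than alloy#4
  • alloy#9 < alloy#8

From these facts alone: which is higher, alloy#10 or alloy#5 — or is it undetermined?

alloy#10 < alloy#18 < alloy#8 < alloy#16 < alloy#3 < alloy#12 < alloy#4 < alloy#5, by transitivity through alloy#18, alloy#8, alloy#16, alloy#3, alloy#12, alloy#4.
So alloy#5 is higher.

alloy#5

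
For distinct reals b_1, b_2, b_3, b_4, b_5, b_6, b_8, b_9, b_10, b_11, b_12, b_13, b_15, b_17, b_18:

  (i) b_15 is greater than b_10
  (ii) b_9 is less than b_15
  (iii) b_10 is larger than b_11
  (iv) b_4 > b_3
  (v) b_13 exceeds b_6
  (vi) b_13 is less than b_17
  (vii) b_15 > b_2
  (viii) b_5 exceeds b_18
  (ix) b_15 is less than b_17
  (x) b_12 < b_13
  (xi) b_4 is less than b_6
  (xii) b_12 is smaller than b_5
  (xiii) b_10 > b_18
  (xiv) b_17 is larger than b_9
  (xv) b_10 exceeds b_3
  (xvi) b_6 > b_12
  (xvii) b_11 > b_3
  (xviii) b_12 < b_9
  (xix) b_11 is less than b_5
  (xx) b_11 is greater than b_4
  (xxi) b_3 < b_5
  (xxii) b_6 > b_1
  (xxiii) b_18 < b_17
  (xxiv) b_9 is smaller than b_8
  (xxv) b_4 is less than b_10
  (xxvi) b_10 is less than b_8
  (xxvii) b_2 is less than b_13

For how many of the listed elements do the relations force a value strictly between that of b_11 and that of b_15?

1

Chaining upward from b_11 reaches: b_10, b_5, b_8, b_17.
Chaining downward from b_15 reaches: b_3, b_18, b_12, b_4, b_10, b_2, b_9.
Strictly between b_11 and b_15 are those in both lists: b_10 — 1 element.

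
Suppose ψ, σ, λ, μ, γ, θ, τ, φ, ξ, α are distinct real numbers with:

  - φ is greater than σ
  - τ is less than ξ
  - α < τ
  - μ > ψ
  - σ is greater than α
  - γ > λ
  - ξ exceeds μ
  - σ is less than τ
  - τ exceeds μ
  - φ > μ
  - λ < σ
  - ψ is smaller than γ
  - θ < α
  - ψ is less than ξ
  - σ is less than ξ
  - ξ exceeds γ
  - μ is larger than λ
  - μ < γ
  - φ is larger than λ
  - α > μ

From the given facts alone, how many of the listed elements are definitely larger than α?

4

Directly above α: σ, τ.
One step further: φ, ξ (4 so far).
Nothing else is reachable above α; 4 in all.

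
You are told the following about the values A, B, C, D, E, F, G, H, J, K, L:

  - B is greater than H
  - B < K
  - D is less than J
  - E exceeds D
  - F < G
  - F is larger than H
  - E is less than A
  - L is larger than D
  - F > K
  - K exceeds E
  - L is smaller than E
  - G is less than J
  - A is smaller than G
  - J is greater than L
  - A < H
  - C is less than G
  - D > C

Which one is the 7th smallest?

B

Piecing the relations together gives one ordering: C < D < L < E < A < H < B < K < F < G < J.
Counting 7 from the smallest end gives B.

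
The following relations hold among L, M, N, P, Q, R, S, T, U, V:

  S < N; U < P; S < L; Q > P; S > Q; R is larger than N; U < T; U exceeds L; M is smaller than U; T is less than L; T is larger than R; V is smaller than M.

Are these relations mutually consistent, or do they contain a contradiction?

inconsistent

Chaining the given relations yields U < P < Q < S < N < R < T < L, so U < L. But one relation states L < U. These cannot both hold.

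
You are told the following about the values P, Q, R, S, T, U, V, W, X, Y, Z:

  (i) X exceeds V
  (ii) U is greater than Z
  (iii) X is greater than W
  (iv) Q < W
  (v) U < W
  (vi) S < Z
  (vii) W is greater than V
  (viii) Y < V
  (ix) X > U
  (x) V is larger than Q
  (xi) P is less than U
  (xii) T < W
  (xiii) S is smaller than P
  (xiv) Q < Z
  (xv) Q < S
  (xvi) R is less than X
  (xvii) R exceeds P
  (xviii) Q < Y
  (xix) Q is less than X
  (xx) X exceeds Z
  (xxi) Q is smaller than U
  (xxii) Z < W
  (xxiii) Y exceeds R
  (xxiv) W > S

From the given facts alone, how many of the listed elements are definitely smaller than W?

Directly below W: Q, S, Z, U, T, V.
One step further: P, Y (8 so far).
One step further: R (9 so far).
No other element is forced below W by the given relations, so the count is 9.

9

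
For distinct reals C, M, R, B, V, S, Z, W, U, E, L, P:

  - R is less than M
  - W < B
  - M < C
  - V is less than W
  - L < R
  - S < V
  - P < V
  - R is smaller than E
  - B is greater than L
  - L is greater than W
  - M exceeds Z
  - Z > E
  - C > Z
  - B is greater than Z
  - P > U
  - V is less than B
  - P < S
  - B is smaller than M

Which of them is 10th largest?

Chaining the given pairs: U < P < S < V < W < L < R < E < Z < B < M < C.
Counting 10 from the largest end gives S.

S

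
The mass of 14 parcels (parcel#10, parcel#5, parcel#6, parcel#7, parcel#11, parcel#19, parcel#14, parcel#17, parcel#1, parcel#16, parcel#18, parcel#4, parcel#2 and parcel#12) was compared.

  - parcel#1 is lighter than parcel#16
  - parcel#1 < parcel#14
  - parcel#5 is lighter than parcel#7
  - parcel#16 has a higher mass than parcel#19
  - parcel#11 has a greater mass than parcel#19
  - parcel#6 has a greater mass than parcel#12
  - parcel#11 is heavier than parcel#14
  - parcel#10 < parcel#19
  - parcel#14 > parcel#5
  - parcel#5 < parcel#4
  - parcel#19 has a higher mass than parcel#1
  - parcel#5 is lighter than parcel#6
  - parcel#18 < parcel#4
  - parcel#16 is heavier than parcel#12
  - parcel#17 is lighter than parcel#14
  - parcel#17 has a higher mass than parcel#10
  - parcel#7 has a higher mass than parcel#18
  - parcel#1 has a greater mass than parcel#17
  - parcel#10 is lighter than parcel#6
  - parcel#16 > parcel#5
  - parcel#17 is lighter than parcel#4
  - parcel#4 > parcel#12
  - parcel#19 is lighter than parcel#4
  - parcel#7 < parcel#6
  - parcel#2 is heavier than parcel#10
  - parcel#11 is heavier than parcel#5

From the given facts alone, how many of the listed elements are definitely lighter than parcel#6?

5

The elements the relations force below parcel#6 are parcel#10, parcel#5, parcel#18, parcel#7, parcel#12 — no chain reaches any other.
That is 5.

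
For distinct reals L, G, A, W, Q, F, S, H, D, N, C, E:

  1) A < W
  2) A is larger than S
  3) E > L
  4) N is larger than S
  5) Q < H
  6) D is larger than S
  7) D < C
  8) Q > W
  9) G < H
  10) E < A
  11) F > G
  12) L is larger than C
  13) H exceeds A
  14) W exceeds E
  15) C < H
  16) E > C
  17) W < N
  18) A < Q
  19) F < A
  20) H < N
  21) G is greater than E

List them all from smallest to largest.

S < D < C < L < E < G < F < A < W < Q < H < N

Each adjacent pair is fixed by a given relation: S < D; D < C; C < L; L < E; E < G; G < F; F < A; A < W; W < Q; Q < H; H < N. Chaining them end to end gives the full order.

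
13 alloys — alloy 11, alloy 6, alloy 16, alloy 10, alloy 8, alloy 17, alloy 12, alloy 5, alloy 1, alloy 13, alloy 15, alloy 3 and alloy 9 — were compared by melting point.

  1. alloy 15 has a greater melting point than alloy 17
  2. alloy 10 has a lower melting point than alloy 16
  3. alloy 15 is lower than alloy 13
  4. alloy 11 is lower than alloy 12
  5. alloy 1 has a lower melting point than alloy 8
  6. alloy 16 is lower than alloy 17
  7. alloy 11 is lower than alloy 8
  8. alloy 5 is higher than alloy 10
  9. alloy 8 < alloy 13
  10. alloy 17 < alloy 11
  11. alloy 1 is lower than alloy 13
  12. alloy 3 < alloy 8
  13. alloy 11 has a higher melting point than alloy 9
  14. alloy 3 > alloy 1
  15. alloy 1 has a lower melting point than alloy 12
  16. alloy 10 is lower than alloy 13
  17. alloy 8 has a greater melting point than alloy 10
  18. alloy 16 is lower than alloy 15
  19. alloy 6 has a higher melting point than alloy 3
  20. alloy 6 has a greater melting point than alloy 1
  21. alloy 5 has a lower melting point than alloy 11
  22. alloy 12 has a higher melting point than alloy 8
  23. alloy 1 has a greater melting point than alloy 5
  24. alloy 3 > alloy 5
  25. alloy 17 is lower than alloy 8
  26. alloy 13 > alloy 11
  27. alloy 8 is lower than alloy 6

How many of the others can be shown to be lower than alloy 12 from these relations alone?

9

Directly below alloy 12: alloy 1, alloy 11, alloy 8.
One step further: alloy 10, alloy 5, alloy 17, alloy 9, alloy 3 (8 so far).
One step further: alloy 16 (9 so far).
No other element is forced below alloy 12 by the given relations, so the count is 9.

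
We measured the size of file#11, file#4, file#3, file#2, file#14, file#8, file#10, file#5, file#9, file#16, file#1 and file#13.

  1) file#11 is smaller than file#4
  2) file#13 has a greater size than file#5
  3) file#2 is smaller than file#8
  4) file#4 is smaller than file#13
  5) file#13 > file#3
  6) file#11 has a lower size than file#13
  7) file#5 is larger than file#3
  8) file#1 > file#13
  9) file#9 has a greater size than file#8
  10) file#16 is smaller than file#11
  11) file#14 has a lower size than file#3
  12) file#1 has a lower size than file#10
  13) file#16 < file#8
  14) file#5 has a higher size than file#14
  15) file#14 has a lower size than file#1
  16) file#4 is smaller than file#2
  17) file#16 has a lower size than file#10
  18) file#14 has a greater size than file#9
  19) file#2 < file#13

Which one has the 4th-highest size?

Chaining the given pairs: file#16 < file#11 < file#4 < file#2 < file#8 < file#9 < file#14 < file#3 < file#5 < file#13 < file#1 < file#10.
The 4th largest is file#5.

file#5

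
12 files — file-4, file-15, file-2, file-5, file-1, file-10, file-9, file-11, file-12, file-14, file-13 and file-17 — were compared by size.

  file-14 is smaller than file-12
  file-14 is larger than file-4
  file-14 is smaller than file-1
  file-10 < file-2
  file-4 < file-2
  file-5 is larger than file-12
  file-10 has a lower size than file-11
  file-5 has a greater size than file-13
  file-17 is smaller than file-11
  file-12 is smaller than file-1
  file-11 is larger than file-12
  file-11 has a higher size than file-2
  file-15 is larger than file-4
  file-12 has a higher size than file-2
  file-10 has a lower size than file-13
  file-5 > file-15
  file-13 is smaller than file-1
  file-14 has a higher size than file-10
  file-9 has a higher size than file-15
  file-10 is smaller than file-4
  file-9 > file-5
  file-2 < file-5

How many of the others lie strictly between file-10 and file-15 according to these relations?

Chaining upward from file-10 reaches: file-4, file-14, file-2, file-12, file-13, file-5, file-11, file-9, file-1.
Chaining downward from file-15 reaches: file-4.
Strictly between file-10 and file-15 are those in both lists: file-4 — 1 element.

1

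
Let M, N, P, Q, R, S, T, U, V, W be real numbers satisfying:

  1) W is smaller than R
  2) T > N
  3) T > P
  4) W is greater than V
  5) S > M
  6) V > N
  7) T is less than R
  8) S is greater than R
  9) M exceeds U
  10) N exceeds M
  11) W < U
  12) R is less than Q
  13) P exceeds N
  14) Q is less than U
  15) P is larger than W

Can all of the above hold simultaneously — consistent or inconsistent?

inconsistent

We have M < N stated directly, yet also N < V < W < P < T < R < Q < U < M by chaining the others — so N < M. Contradiction.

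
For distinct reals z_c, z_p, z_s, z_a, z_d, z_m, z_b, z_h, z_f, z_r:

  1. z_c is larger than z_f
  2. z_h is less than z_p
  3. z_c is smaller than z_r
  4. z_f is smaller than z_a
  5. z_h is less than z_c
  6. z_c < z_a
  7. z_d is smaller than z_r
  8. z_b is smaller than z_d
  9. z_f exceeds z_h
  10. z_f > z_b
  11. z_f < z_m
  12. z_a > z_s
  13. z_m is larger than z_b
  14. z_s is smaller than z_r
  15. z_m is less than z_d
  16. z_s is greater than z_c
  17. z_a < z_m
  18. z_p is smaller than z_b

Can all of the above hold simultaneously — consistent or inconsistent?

Every relation is compatible with z_h < z_p < z_b < z_f < z_c < z_s < z_a < z_m < z_d < z_r; the set is consistent.

consistent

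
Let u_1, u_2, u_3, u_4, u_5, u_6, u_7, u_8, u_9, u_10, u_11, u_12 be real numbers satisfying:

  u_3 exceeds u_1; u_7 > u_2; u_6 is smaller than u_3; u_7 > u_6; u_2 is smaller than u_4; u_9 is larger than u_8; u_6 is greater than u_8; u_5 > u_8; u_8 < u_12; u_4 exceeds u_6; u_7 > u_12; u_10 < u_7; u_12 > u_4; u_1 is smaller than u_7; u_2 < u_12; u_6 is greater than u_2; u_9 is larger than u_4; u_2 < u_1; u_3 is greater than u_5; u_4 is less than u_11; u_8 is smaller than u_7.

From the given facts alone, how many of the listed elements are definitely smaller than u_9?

Directly below u_9: u_8, u_4.
One step further: u_2, u_6 (4 so far).
Nothing else is reachable below u_9; 4 in all.

4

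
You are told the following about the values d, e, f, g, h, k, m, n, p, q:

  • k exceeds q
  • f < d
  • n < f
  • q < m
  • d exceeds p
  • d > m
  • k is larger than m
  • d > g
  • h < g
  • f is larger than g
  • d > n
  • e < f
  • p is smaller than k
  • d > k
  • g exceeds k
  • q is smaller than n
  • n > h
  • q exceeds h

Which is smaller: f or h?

Link the given pairs in sequence: h < q; q < m; m < k; k < g; g < f.
Together: h < q < m < k < g < f.
So h < f; h is the smaller of the two.

h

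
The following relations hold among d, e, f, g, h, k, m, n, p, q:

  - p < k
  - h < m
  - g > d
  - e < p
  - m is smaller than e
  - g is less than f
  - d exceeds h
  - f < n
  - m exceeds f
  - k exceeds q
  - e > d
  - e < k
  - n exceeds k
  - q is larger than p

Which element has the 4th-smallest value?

Piecing the relations together gives one ordering: h < d < g < f < m < e < p < q < k < n.
Counting 4 from the smallest end gives f.

f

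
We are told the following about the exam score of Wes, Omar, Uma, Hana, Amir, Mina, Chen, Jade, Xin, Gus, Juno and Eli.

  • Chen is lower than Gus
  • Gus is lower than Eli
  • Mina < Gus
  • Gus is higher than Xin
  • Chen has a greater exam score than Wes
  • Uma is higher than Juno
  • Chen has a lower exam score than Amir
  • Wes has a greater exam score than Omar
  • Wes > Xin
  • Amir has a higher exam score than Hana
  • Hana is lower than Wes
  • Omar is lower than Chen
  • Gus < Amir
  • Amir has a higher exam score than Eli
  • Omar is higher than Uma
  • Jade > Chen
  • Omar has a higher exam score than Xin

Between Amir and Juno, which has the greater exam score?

Amir

Juno < Uma and Uma < Omar give Juno < Omar.
With Omar < Wes: Juno < Uma < Omar < Wes.
With Wes < Chen: Juno < Uma < Omar < Wes < Chen.
Then Chen < Gus extends the chain to Gus.
Then Gus < Eli extends the chain to Eli.
Then Eli < Amir extends the chain to Amir.
So Juno < Amir; Amir is the higher of the two.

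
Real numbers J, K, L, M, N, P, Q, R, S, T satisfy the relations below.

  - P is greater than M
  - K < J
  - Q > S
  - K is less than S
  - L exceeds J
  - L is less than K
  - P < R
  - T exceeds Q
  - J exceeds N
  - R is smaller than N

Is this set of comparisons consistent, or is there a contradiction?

inconsistent

We have K < J stated directly, yet also J < L < K by chaining the others — so J < K. Contradiction.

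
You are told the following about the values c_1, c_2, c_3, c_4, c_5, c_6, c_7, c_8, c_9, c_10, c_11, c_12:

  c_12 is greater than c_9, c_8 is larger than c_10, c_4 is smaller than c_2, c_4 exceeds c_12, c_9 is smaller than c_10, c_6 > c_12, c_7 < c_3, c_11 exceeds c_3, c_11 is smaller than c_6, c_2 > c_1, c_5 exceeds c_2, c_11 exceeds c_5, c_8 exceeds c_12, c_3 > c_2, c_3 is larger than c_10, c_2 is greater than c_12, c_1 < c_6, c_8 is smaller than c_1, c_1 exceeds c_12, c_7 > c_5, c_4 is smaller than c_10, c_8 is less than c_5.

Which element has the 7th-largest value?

Piecing the relations together gives one ordering: c_9 < c_12 < c_4 < c_10 < c_8 < c_1 < c_2 < c_5 < c_7 < c_3 < c_11 < c_6.
The 7th largest is c_1.

c_1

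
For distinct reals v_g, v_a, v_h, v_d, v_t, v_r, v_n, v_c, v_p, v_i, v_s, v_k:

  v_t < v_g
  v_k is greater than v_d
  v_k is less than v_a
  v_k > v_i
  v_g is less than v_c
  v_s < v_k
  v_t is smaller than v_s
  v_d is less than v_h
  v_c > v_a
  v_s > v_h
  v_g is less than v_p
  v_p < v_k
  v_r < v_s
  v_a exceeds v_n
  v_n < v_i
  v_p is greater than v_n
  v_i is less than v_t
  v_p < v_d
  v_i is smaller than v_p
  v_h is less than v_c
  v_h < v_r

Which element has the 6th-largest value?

v_h

Piecing the relations together gives one ordering: v_n < v_i < v_t < v_g < v_p < v_d < v_h < v_r < v_s < v_k < v_a < v_c.
The 6th largest is v_h.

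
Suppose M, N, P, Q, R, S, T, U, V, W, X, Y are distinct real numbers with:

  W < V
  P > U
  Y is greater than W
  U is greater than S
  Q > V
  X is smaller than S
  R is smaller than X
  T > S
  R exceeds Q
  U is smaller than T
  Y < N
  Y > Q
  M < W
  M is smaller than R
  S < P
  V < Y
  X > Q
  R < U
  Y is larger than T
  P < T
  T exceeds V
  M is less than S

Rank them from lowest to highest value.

M < W < V < Q < R < X < S < U < P < T < Y < N

Nothing is placed below M, so it is least; from there M < W; W < V; V < Q; Q < R; R < X; X < S; S < U; U < P; P < T; T < Y; Y < N, each given directly.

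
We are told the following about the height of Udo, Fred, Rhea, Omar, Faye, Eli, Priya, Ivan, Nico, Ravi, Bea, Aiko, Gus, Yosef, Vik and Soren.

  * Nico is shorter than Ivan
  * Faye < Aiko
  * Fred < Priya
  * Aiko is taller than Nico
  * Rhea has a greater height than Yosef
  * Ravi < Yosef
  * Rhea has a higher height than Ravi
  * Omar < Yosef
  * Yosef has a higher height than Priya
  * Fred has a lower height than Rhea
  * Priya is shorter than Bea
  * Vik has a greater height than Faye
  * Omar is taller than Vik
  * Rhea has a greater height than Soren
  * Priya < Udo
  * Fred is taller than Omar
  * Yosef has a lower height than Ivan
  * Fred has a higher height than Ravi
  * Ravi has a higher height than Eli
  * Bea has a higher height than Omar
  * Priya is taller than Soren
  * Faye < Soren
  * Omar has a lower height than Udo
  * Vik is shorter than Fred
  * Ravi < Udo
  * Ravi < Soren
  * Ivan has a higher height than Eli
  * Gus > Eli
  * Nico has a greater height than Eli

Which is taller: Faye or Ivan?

Link the given pairs in sequence: Faye < Vik; Vik < Omar; Omar < Fred; Fred < Priya; Priya < Yosef; Yosef < Ivan.
Together: Faye < Vik < Omar < Fred < Priya < Yosef < Ivan.
So Faye < Ivan; Ivan is the taller of the two.

Ivan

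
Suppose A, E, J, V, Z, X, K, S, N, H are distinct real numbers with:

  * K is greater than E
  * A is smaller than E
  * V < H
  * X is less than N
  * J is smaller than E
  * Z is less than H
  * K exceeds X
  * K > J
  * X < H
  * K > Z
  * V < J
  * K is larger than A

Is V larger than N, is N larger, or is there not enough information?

Following every chain through V: above V we get H, J, E, K.
N is not reached, and no chain runs the other way from N to V.
So the given relations leave the order of V and N undetermined.

undetermined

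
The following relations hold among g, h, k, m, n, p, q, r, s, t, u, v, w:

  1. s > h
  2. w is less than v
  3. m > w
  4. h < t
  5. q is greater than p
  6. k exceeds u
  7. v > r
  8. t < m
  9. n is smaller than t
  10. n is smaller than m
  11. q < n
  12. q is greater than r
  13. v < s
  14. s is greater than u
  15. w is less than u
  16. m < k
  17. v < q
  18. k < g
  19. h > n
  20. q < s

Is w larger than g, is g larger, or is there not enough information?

g

w < v and v < q give w < q.
Then q < n extends the chain to n.
Then n < h extends the chain to h.
With h < t: w < v < q < n < h < t.
Then t < m extends the chain to m.
With m < k: w < v < q < n < h < t < m < k.
Then k < g extends the chain to g.
So g is larger.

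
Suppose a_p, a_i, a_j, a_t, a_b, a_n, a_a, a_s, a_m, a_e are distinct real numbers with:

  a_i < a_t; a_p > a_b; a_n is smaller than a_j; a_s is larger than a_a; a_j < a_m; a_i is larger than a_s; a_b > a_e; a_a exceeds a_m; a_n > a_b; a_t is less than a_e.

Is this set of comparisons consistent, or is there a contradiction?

inconsistent

We have a_b < a_n stated directly, yet also a_n < a_j < a_m < a_a < a_s < a_i < a_t < a_e < a_b by chaining the others — so a_n < a_b. Contradiction.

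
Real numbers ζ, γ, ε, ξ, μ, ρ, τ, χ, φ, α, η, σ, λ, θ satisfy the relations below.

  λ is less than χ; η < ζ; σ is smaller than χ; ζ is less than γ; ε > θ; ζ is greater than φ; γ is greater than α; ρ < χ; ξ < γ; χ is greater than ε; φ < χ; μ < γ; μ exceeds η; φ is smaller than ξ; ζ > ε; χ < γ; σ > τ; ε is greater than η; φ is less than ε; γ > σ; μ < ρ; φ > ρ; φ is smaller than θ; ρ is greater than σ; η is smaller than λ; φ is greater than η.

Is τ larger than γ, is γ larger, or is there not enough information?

The relevant relations are τ < σ; σ < ρ; ρ < φ; φ < ε; ε < ζ; ζ < γ.
Together: τ < σ < ρ < φ < ε < ζ < γ.
So γ is larger.

γ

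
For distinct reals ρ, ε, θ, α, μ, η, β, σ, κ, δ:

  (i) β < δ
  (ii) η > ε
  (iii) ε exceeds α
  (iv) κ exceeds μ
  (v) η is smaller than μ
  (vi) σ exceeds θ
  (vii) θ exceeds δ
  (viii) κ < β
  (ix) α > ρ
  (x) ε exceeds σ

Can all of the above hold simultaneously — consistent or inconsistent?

inconsistent

Chaining the given relations yields ε < η < μ < κ < β < δ < θ < σ, so ε < σ. But one relation states σ < ε. These cannot both hold.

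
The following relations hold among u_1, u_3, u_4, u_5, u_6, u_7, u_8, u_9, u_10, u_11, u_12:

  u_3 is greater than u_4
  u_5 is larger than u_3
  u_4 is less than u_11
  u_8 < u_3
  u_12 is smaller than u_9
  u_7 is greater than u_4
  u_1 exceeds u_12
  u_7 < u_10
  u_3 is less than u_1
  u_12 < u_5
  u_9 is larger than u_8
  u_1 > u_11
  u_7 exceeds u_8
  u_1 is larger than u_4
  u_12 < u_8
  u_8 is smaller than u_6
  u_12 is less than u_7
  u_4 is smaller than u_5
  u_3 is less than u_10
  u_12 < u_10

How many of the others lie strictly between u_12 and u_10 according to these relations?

The relations place u_12 below u_10. An element lies strictly between them when it is forced above u_12 and also forced below u_10.
Above u_12: {u_8, u_3, u_6, u_1, u_7, u_5, u_9}. Below u_10: {u_4, u_8, u_3, u_7}.
Intersection: {u_8, u_3, u_7} — 3.

3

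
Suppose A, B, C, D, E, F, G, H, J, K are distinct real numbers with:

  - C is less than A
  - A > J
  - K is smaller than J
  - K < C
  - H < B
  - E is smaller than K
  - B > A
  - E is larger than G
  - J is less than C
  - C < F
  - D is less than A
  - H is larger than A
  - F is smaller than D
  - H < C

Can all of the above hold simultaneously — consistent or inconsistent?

inconsistent

Chaining the given relations yields C < F < D < A < H, so C < H. But one relation states H < C. These cannot both hold.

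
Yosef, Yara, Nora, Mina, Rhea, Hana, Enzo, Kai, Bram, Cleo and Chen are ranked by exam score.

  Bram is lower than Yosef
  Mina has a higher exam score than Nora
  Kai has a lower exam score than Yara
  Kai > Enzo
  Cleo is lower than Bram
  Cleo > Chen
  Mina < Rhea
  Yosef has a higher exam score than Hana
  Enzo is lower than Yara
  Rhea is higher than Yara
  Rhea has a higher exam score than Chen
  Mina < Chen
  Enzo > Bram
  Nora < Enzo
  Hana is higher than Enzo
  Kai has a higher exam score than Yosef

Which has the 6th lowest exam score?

The consecutive relations fix a unique order: Nora < Mina < Chen < Cleo < Bram < Enzo < Hana < Yosef < Kai < Yara < Rhea.
The 6th smallest is Enzo.

Enzo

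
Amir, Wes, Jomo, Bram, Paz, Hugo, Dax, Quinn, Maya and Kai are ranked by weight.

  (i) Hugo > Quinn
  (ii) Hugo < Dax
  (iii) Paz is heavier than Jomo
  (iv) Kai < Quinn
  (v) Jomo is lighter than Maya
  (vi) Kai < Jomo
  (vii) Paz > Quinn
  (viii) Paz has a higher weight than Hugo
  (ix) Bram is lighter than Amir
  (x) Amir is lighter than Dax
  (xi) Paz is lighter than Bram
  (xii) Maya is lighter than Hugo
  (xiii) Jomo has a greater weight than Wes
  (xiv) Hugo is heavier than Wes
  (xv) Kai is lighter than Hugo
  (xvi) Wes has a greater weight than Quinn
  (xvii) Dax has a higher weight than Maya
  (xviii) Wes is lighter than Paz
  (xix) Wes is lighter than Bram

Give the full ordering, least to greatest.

Kai < Quinn < Wes < Jomo < Maya < Hugo < Paz < Bram < Amir < Dax

Each adjacent pair is fixed by a given relation: Kai < Quinn; Quinn < Wes; Wes < Jomo; Jomo < Maya; Maya < Hugo; Hugo < Paz; Paz < Bram; Bram < Amir; Amir < Dax. Chaining them end to end gives the full order.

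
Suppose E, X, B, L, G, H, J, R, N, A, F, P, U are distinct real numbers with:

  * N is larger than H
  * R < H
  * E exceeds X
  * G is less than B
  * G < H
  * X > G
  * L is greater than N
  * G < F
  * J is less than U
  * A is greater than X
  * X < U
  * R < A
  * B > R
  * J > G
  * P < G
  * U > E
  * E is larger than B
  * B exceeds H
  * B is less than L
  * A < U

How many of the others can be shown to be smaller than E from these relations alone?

The elements the relations force below E are R, P, G, X, H, B — no chain reaches any other.
That is 6.

6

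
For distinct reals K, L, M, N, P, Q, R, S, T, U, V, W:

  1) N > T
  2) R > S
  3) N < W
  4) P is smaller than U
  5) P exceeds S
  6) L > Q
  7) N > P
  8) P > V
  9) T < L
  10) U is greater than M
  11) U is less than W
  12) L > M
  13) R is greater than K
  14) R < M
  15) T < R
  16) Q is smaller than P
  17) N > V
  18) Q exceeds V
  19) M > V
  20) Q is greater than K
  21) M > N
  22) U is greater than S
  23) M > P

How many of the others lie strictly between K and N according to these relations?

2

The relations place K below N. An element lies strictly between them when it is forced above K and also forced below N.
Above K: {Q, P, R, M, U, L, W}. Below N: {S, V, Q, T, P}.
Intersection: {Q, P} — 2.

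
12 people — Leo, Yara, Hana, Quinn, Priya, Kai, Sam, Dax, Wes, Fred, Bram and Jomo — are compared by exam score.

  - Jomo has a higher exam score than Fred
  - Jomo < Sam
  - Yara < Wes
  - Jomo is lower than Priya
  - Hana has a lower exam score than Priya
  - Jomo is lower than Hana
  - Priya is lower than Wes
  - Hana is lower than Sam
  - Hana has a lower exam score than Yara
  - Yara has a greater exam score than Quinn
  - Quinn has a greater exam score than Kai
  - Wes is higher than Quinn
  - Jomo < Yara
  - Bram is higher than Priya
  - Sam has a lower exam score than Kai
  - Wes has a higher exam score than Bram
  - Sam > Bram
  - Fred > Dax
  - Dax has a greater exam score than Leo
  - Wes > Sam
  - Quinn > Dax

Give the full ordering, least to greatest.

Nothing is placed below Leo, so it is least; from there Leo < Dax; Dax < Fred; Fred < Jomo; Jomo < Hana; Hana < Priya; Priya < Bram; Bram < Sam; Sam < Kai; Kai < Quinn; Quinn < Yara; Yara < Wes, each given directly.

Leo < Dax < Fred < Jomo < Hana < Priya < Bram < Sam < Kai < Quinn < Yara < Wes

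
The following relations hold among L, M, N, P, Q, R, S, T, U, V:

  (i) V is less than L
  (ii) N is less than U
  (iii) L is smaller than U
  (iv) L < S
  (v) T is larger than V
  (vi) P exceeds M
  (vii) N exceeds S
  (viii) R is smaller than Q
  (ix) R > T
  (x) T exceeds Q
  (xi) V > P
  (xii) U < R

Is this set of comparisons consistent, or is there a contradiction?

Chaining the given relations yields R < Q < T, so R < T. But one relation states T < R. These cannot both hold.

inconsistent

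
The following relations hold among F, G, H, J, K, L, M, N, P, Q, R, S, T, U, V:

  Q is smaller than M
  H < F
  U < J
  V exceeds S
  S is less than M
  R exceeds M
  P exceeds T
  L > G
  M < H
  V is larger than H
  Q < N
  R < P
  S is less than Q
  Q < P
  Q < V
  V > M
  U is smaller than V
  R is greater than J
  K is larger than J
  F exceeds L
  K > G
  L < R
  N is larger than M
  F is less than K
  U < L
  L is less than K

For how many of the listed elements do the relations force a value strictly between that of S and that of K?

4

Chaining upward from S reaches: Q, M, H, F, R, V, P, N.
Chaining downward from K reaches: Q, G, U, J, M, H, L, F.
Strictly between S and K are those in both lists: Q, M, H, F — 4 elements.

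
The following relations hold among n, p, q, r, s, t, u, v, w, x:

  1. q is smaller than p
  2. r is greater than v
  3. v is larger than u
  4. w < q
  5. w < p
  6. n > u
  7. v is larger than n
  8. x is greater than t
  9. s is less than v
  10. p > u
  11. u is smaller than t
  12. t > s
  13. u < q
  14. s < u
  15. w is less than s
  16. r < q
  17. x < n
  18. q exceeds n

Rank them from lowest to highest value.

Each adjacent pair is fixed by a given relation: w < s; s < u; u < t; t < x; x < n; n < v; v < r; r < q; q < p. Chaining them end to end gives the full order.

w < s < u < t < x < n < v < r < q < p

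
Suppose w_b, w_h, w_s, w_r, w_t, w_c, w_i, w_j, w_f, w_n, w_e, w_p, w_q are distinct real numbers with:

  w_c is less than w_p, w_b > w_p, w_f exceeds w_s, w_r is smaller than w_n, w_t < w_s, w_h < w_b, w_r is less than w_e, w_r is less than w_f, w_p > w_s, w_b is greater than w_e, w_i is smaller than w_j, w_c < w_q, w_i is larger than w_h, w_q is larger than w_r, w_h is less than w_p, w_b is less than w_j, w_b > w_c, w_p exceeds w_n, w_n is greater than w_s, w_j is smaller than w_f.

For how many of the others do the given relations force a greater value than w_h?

Directly above w_h: w_i, w_p, w_b.
One step further: w_j (4 so far).
One step further: w_f (5 so far).
No other element is forced above w_h by the given relations, so the count is 5.

5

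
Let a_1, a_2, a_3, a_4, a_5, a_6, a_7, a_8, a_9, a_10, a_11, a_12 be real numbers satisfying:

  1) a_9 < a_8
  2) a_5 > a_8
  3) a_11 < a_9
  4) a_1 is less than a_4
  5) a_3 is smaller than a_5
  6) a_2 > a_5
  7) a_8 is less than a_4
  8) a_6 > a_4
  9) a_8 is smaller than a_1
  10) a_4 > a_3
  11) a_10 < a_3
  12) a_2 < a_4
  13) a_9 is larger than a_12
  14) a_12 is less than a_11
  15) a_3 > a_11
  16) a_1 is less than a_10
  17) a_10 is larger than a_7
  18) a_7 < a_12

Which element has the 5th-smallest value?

Chaining the given pairs: a_7 < a_12 < a_11 < a_9 < a_8 < a_1 < a_10 < a_3 < a_5 < a_2 < a_4 < a_6.
Counting 5 from the smallest end gives a_8.

a_8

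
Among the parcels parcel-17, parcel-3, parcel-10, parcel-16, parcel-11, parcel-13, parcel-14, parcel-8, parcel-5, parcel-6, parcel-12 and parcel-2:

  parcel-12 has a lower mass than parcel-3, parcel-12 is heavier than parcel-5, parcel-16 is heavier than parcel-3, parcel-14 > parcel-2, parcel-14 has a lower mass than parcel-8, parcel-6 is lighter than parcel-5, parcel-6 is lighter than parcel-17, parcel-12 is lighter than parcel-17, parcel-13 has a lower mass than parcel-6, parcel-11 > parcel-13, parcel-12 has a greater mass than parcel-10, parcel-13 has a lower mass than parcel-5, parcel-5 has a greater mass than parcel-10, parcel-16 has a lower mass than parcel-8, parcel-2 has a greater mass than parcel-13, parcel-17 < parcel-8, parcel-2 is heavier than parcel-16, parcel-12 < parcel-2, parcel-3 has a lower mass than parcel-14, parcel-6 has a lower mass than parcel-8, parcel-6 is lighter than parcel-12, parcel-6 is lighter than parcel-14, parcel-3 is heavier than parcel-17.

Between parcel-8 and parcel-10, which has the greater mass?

Following the relations from parcel-10: parcel-10 < parcel-5 < parcel-12 < parcel-17 < parcel-3 < parcel-16 < parcel-2 < parcel-14 < parcel-8.
So parcel-10 < parcel-8; parcel-8 is the heavier of the two.

parcel-8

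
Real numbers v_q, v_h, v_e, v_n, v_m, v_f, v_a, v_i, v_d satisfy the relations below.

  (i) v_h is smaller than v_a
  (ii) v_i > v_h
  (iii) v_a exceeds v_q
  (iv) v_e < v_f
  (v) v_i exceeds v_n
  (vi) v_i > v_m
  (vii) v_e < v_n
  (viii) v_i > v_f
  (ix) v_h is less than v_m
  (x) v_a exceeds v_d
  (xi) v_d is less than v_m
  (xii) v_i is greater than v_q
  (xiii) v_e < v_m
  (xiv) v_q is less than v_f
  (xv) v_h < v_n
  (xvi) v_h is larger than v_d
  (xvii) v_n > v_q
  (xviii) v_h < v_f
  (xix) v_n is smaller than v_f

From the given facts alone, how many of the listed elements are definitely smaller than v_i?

The elements the relations force below v_i are v_d, v_q, v_e, v_h, v_n, v_m, v_f — no chain reaches any other.
That is 7.

7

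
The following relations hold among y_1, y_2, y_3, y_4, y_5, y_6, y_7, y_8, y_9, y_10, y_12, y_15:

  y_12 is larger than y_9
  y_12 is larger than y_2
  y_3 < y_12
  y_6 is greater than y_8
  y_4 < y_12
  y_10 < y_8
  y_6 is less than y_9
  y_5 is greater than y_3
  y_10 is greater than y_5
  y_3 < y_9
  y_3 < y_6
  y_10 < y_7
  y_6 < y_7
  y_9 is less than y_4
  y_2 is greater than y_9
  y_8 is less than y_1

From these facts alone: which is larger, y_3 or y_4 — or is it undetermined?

y_4

Link the given pairs in sequence: y_3 < y_5; y_5 < y_10; y_10 < y_8; y_8 < y_6; y_6 < y_9; y_9 < y_4.
Together: y_3 < y_5 < y_10 < y_8 < y_6 < y_9 < y_4.
So y_4 is larger.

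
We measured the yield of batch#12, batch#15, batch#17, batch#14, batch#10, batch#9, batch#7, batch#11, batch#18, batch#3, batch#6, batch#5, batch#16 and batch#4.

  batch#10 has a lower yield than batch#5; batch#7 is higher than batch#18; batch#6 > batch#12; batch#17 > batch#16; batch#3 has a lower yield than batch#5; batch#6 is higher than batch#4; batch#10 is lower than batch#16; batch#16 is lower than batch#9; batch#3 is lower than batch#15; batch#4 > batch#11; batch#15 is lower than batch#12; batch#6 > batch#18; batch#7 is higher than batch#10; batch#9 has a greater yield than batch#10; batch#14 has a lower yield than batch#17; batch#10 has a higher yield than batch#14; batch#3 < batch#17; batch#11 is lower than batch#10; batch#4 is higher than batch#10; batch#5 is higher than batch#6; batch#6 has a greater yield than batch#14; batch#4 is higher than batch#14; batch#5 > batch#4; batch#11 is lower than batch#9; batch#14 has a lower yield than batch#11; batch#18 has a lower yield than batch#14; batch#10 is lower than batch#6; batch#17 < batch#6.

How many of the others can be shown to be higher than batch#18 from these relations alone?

10

The elements the relations force above batch#18 are batch#14, batch#11, batch#10, batch#7, batch#16, batch#17, batch#9, batch#4, batch#6, batch#5 — no chain reaches any other.
That is 10.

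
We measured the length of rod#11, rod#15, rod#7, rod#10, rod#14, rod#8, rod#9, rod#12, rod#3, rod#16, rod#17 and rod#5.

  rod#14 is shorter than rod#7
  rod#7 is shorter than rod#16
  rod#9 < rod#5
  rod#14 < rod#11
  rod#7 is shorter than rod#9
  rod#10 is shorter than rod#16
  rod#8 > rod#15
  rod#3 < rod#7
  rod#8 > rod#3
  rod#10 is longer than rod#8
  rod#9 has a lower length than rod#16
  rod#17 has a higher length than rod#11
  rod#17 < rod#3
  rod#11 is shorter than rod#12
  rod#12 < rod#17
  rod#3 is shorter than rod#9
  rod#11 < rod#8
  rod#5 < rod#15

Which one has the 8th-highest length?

Chaining the given pairs: rod#14 < rod#11 < rod#12 < rod#17 < rod#3 < rod#7 < rod#9 < rod#5 < rod#15 < rod#8 < rod#10 < rod#16.
The 8th largest is rod#3.

rod#3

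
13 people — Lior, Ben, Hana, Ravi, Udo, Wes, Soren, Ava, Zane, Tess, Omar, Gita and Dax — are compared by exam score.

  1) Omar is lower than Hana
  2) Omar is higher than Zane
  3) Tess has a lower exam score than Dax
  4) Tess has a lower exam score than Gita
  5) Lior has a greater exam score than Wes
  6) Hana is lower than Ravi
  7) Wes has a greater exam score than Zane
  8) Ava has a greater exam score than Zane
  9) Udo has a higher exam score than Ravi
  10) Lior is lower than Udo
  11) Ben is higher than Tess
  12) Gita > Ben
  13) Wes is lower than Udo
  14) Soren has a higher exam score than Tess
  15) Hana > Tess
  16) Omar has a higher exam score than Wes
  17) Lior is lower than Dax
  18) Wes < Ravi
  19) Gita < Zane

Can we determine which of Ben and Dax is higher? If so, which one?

Link the given pairs in sequence: Ben < Gita; Gita < Zane; Zane < Wes; Wes < Lior; Lior < Dax.
Chaining these gives Ben < Gita < Zane < Wes < Lior < Dax.
So Dax is higher.

Dax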